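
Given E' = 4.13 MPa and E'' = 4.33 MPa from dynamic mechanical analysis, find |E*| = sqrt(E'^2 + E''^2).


|E*| = sqrt(E'^2 + E''^2)
= sqrt(4.13^2 + 4.33^2)
= sqrt(17.0569 + 18.7489)
= 5.984 MPa

5.984 MPa


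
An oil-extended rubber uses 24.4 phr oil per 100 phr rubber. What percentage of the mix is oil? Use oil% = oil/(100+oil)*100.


Oil % = oil / (100 + oil) * 100
= 24.4 / (100 + 24.4) * 100
= 24.4 / 124.4 * 100
= 19.61%

19.61%


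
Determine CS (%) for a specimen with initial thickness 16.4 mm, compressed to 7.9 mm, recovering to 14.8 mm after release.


CS = (t0 - recovered) / (t0 - ts) * 100
= (16.4 - 14.8) / (16.4 - 7.9) * 100
= 1.6 / 8.5 * 100
= 18.8%

18.8%


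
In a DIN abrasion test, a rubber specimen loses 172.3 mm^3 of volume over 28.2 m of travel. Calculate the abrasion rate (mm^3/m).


Rate = volume_loss / distance
= 172.3 / 28.2
= 6.11 mm^3/m

6.11 mm^3/m


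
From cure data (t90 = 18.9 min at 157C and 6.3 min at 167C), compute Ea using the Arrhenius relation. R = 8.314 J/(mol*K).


T1 = 430.15 K, T2 = 440.15 K
1/T1 - 1/T2 = 5.2818e-05
ln(t1/t2) = ln(18.9/6.3) = 1.0986
Ea = 8.314 * 1.0986 / 5.2818e-05 = 172931.8972 J/mol
Ea = 172.93 kJ/mol

172.93 kJ/mol


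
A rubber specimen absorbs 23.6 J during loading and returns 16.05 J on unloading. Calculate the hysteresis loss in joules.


Hysteresis loss = loading - unloading
= 23.6 - 16.05
= 7.55 J

7.55 J


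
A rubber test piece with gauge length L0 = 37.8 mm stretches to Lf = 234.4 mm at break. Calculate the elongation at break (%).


Elongation = (Lf - L0) / L0 * 100
= (234.4 - 37.8) / 37.8 * 100
= 196.6 / 37.8 * 100
= 520.1%

520.1%


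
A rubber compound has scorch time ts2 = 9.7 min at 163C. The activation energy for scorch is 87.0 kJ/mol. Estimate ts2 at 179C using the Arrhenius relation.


Convert temperatures: T1 = 163 + 273.15 = 436.15 K, T2 = 179 + 273.15 = 452.15 K
ts2_new = 9.7 * exp(87000 / 8.314 * (1/452.15 - 1/436.15))
1/T2 - 1/T1 = -8.1134e-05
ts2_new = 4.15 min

4.15 min


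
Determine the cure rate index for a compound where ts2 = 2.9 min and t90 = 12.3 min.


CRI = 100 / (t90 - ts2)
= 100 / (12.3 - 2.9)
= 100 / 9.4
= 10.64 min^-1

10.64 min^-1


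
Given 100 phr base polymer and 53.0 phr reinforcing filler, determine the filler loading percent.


Filler % = filler / (rubber + filler) * 100
= 53.0 / (100 + 53.0) * 100
= 53.0 / 153.0 * 100
= 34.64%

34.64%


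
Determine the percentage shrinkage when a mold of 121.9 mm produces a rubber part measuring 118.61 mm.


Shrinkage = (mold - part) / mold * 100
= (121.9 - 118.61) / 121.9 * 100
= 3.29 / 121.9 * 100
= 2.7%

2.7%


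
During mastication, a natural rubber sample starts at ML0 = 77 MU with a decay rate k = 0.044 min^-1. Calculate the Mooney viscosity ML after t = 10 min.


ML = ML0 * exp(-k * t)
ML = 77 * exp(-0.044 * 10)
ML = 77 * 0.6440
ML = 49.59 MU

49.59 MU


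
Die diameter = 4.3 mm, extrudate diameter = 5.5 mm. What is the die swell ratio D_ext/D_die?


Die swell ratio = D_extrudate / D_die
= 5.5 / 4.3
= 1.279

Die swell = 1.279


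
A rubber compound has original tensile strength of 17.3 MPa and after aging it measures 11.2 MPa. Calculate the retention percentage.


Retention = aged / original * 100
= 11.2 / 17.3 * 100
= 64.7%

64.7%


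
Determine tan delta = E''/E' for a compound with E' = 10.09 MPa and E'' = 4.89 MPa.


tan delta = E'' / E'
= 4.89 / 10.09
= 0.4846

tan delta = 0.4846


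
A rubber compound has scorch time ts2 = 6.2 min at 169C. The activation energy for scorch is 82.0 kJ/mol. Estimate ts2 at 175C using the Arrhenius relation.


Convert temperatures: T1 = 169 + 273.15 = 442.15 K, T2 = 175 + 273.15 = 448.15 K
ts2_new = 6.2 * exp(82000 / 8.314 * (1/448.15 - 1/442.15))
1/T2 - 1/T1 = -3.0280e-05
ts2_new = 4.6 min

4.6 min


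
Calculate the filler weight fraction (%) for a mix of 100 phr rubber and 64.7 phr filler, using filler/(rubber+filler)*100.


Filler % = filler / (rubber + filler) * 100
= 64.7 / (100 + 64.7) * 100
= 64.7 / 164.7 * 100
= 39.28%

39.28%


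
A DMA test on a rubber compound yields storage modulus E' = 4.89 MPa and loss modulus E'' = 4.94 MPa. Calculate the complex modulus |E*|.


|E*| = sqrt(E'^2 + E''^2)
= sqrt(4.89^2 + 4.94^2)
= sqrt(23.9121 + 24.4036)
= 6.951 MPa

6.951 MPa


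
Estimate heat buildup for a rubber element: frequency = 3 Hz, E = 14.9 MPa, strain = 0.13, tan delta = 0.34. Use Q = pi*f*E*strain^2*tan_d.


Q = pi * f * E * strain^2 * tan_d
= pi * 3 * 14.9 * 0.13^2 * 0.34
= pi * 3 * 14.9 * 0.0169 * 0.34
= 0.8069

Q = 0.8069


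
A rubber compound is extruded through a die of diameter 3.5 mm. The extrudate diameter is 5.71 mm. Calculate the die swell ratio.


Die swell ratio = D_extrudate / D_die
= 5.71 / 3.5
= 1.631

Die swell = 1.631


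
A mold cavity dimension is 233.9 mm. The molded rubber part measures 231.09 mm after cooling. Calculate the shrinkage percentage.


Shrinkage = (mold - part) / mold * 100
= (233.9 - 231.09) / 233.9 * 100
= 2.81 / 233.9 * 100
= 1.2%

1.2%


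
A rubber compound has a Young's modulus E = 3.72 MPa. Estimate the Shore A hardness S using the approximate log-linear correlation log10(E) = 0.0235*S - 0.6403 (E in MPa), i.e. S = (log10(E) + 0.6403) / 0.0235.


log10(E) = 0.0235*S - 0.6403  =>  S = (log10(E) + 0.6403) / 0.0235
log10(3.72) = 0.570543
S = (0.570543 + 0.6403) / 0.0235 = 1.210843 / 0.0235
S = 51.5

Shore A = 51.5


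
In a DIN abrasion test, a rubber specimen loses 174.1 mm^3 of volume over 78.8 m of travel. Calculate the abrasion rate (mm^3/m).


Rate = volume_loss / distance
= 174.1 / 78.8
= 2.209 mm^3/m

2.209 mm^3/m


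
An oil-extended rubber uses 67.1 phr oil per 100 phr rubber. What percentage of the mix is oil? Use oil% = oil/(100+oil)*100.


Oil % = oil / (100 + oil) * 100
= 67.1 / (100 + 67.1) * 100
= 67.1 / 167.1 * 100
= 40.16%

40.16%


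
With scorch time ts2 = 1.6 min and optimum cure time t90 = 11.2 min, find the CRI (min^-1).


CRI = 100 / (t90 - ts2)
= 100 / (11.2 - 1.6)
= 100 / 9.6
= 10.42 min^-1

10.42 min^-1


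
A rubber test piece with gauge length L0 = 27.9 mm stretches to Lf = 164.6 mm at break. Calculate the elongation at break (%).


Elongation = (Lf - L0) / L0 * 100
= (164.6 - 27.9) / 27.9 * 100
= 136.7 / 27.9 * 100
= 490.0%

490.0%


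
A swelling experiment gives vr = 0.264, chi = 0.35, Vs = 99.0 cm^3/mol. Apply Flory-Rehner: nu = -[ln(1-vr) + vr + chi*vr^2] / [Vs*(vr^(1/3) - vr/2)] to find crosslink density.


ln(1 - vr) = ln(1 - 0.264) = -0.3065
Numerator = -((-0.3065) + 0.264 + 0.35 * 0.264^2) = 0.0181
Denominator = 99.0 * (0.264^(1/3) - 0.264/2) = 50.4412
nu = 0.0181 / 50.4412 = 3.5946e-04 mol/cm^3

3.5946e-04 mol/cm^3


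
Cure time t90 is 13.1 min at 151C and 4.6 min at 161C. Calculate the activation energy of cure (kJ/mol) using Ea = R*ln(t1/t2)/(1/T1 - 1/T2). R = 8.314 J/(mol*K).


T1 = 424.15 K, T2 = 434.15 K
1/T1 - 1/T2 = 5.4305e-05
ln(t1/t2) = ln(13.1/4.6) = 1.0466
Ea = 8.314 * 1.0466 / 5.4305e-05 = 160225.5379 J/mol
Ea = 160.23 kJ/mol

160.23 kJ/mol


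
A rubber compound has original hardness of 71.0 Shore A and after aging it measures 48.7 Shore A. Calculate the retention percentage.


Retention = aged / original * 100
= 48.7 / 71.0 * 100
= 68.6%

68.6%


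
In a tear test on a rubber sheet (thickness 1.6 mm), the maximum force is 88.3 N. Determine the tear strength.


Tear strength = force / thickness
= 88.3 / 1.6
= 55.19 N/mm

55.19 N/mm


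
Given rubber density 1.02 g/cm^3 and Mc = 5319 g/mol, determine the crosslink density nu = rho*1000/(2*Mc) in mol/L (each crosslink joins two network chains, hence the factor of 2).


nu = rho * 1000 / (2 * Mc)
nu = 1.02 * 1000 / (2 * 5319)
nu = 1020.0 / 10638
nu = 0.0959 mol/L

0.0959 mol/L


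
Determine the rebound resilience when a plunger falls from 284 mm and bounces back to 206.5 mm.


Resilience = h_rebound / h_drop * 100
= 206.5 / 284 * 100
= 72.7%

72.7%


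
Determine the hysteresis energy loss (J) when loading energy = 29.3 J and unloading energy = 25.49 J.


Hysteresis loss = loading - unloading
= 29.3 - 25.49
= 3.81 J

3.81 J


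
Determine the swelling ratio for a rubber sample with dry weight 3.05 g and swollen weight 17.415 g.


Q = W_swollen / W_dry
Q = 17.415 / 3.05
Q = 5.71

Q = 5.71


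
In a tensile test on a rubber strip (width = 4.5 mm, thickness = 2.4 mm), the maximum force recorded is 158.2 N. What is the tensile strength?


Area = width * thickness = 4.5 * 2.4 = 10.8 mm^2
TS = force / area = 158.2 / 10.8 = 14.65 MPa

14.65 MPa


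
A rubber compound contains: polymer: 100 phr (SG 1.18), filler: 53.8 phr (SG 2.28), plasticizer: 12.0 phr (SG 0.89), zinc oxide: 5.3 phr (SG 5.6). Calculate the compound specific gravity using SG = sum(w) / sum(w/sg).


Sum of weights = 171.1
Volume contributions:
  polymer: 100/1.18 = 84.7458
  filler: 53.8/2.28 = 23.5965
  plasticizer: 12.0/0.89 = 13.4831
  zinc oxide: 5.3/5.6 = 0.9464
Sum of volumes = 122.7718
SG = 171.1 / 122.7718 = 1.394

SG = 1.394


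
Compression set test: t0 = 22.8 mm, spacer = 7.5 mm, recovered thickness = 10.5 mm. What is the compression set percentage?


CS = (t0 - recovered) / (t0 - ts) * 100
= (22.8 - 10.5) / (22.8 - 7.5) * 100
= 12.3 / 15.3 * 100
= 80.4%

80.4%


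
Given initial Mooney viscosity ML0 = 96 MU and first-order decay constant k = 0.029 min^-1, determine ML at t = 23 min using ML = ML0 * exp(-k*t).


ML = ML0 * exp(-k * t)
ML = 96 * exp(-0.029 * 23)
ML = 96 * 0.5132
ML = 49.27 MU

49.27 MU


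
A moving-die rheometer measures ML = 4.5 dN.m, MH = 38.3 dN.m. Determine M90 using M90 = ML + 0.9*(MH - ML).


M90 = ML + 0.9 * (MH - ML)
M90 = 4.5 + 0.9 * (38.3 - 4.5)
M90 = 4.5 + 0.9 * 33.8
M90 = 34.92 dN.m

34.92 dN.m


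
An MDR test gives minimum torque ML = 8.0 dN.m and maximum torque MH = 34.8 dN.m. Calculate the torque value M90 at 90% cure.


M90 = ML + 0.9 * (MH - ML)
M90 = 8.0 + 0.9 * (34.8 - 8.0)
M90 = 8.0 + 0.9 * 26.8
M90 = 32.12 dN.m

32.12 dN.m


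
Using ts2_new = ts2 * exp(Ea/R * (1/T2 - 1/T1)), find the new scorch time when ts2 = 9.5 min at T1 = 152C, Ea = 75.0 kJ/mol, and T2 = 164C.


Convert temperatures: T1 = 152 + 273.15 = 425.15 K, T2 = 164 + 273.15 = 437.15 K
ts2_new = 9.5 * exp(75000 / 8.314 * (1/437.15 - 1/425.15))
1/T2 - 1/T1 = -6.4567e-05
ts2_new = 5.31 min

5.31 min


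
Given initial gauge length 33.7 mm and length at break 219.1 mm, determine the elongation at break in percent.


Elongation = (Lf - L0) / L0 * 100
= (219.1 - 33.7) / 33.7 * 100
= 185.4 / 33.7 * 100
= 550.1%

550.1%


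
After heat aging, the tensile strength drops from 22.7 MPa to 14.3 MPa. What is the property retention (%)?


Retention = aged / original * 100
= 14.3 / 22.7 * 100
= 63.0%

63.0%


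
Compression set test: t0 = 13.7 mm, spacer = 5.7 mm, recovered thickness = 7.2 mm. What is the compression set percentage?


CS = (t0 - recovered) / (t0 - ts) * 100
= (13.7 - 7.2) / (13.7 - 5.7) * 100
= 6.5 / 8.0 * 100
= 81.2%

81.2%


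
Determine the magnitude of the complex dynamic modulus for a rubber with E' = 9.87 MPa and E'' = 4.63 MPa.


|E*| = sqrt(E'^2 + E''^2)
= sqrt(9.87^2 + 4.63^2)
= sqrt(97.4169 + 21.4369)
= 10.902 MPa

10.902 MPa


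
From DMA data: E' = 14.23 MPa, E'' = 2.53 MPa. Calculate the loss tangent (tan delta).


tan delta = E'' / E'
= 2.53 / 14.23
= 0.1778

tan delta = 0.1778


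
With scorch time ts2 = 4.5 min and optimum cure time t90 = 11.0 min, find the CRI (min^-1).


CRI = 100 / (t90 - ts2)
= 100 / (11.0 - 4.5)
= 100 / 6.5
= 15.38 min^-1

15.38 min^-1


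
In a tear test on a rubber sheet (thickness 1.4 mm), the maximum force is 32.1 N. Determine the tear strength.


Tear strength = force / thickness
= 32.1 / 1.4
= 22.93 N/mm

22.93 N/mm


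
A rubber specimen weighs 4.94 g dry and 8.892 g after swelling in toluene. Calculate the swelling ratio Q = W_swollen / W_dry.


Q = W_swollen / W_dry
Q = 8.892 / 4.94
Q = 1.8

Q = 1.8


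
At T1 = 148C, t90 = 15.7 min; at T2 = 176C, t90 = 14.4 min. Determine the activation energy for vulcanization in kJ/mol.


T1 = 421.15 K, T2 = 449.15 K
1/T1 - 1/T2 = 1.4802e-04
ln(t1/t2) = ln(15.7/14.4) = 0.0864
Ea = 8.314 * 0.0864 / 1.4802e-04 = 4854.6430 J/mol
Ea = 4.85 kJ/mol

4.85 kJ/mol


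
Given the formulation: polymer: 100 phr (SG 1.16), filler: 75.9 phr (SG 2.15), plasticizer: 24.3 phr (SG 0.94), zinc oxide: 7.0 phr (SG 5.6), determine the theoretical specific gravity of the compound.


Sum of weights = 207.2
Volume contributions:
  polymer: 100/1.16 = 86.2069
  filler: 75.9/2.15 = 35.3023
  plasticizer: 24.3/0.94 = 25.8511
  zinc oxide: 7.0/5.6 = 1.2500
Sum of volumes = 148.6103
SG = 207.2 / 148.6103 = 1.394

SG = 1.394


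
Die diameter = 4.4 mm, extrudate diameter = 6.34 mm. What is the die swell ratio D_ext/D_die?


Die swell ratio = D_extrudate / D_die
= 6.34 / 4.4
= 1.441

Die swell = 1.441


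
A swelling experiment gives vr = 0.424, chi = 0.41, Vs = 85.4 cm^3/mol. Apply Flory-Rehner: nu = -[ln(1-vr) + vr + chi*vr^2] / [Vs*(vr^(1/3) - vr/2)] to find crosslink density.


ln(1 - vr) = ln(1 - 0.424) = -0.5516
Numerator = -((-0.5516) + 0.424 + 0.41 * 0.424^2) = 0.0539
Denominator = 85.4 * (0.424^(1/3) - 0.424/2) = 46.0526
nu = 0.0539 / 46.0526 = 0.0012 mol/cm^3

0.0012 mol/cm^3


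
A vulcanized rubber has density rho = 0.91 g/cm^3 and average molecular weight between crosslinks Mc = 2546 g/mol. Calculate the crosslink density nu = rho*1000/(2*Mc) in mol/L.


nu = rho * 1000 / (2 * Mc)
nu = 0.91 * 1000 / (2 * 2546)
nu = 910.0 / 5092
nu = 0.1787 mol/L

0.1787 mol/L


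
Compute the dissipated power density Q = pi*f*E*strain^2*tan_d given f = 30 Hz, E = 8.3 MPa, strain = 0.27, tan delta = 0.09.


Q = pi * f * E * strain^2 * tan_d
= pi * 30 * 8.3 * 0.27^2 * 0.09
= pi * 30 * 8.3 * 0.0729 * 0.09
= 5.1324

Q = 5.1324


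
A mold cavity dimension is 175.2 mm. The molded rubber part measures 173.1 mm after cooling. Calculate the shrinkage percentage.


Shrinkage = (mold - part) / mold * 100
= (175.2 - 173.1) / 175.2 * 100
= 2.1 / 175.2 * 100
= 1.2%

1.2%


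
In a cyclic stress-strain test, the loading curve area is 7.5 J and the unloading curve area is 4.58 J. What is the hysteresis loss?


Hysteresis loss = loading - unloading
= 7.5 - 4.58
= 2.92 J

2.92 J


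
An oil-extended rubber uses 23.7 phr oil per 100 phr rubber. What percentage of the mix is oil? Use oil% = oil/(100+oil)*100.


Oil % = oil / (100 + oil) * 100
= 23.7 / (100 + 23.7) * 100
= 23.7 / 123.7 * 100
= 19.16%

19.16%


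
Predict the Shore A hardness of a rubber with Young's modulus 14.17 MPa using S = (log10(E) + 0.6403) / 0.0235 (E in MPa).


log10(E) = 0.0235*S - 0.6403  =>  S = (log10(E) + 0.6403) / 0.0235
log10(14.17) = 1.151370
S = (1.151370 + 0.6403) / 0.0235 = 1.791670 / 0.0235
S = 76.2

Shore A = 76.2


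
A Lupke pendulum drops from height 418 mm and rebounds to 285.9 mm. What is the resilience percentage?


Resilience = h_rebound / h_drop * 100
= 285.9 / 418 * 100
= 68.4%

68.4%


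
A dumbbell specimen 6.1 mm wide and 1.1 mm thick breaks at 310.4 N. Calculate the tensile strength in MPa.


Area = width * thickness = 6.1 * 1.1 = 6.71 mm^2
TS = force / area = 310.4 / 6.71 = 46.26 MPa

46.26 MPa


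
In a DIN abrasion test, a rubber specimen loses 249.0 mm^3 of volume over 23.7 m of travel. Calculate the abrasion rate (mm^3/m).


Rate = volume_loss / distance
= 249.0 / 23.7
= 10.506 mm^3/m

10.506 mm^3/m


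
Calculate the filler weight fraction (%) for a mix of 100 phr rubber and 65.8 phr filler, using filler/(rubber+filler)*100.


Filler % = filler / (rubber + filler) * 100
= 65.8 / (100 + 65.8) * 100
= 65.8 / 165.8 * 100
= 39.69%

39.69%


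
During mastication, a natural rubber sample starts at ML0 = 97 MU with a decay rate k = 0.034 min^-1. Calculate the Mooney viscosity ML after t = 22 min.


ML = ML0 * exp(-k * t)
ML = 97 * exp(-0.034 * 22)
ML = 97 * 0.4733
ML = 45.91 MU

45.91 MU


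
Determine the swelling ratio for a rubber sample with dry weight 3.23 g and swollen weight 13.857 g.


Q = W_swollen / W_dry
Q = 13.857 / 3.23
Q = 4.29

Q = 4.29


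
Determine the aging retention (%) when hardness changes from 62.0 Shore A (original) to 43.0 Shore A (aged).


Retention = aged / original * 100
= 43.0 / 62.0 * 100
= 69.4%

69.4%


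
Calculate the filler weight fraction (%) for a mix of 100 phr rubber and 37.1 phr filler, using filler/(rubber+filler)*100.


Filler % = filler / (rubber + filler) * 100
= 37.1 / (100 + 37.1) * 100
= 37.1 / 137.1 * 100
= 27.06%

27.06%


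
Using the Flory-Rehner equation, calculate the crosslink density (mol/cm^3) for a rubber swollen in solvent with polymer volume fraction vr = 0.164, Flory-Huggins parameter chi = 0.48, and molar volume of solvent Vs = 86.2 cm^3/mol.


ln(1 - vr) = ln(1 - 0.164) = -0.1791
Numerator = -((-0.1791) + 0.164 + 0.48 * 0.164^2) = 0.0022
Denominator = 86.2 * (0.164^(1/3) - 0.164/2) = 40.1149
nu = 0.0022 / 40.1149 = 5.5256e-05 mol/cm^3

5.5256e-05 mol/cm^3


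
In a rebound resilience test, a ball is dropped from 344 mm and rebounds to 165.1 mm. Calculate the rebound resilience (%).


Resilience = h_rebound / h_drop * 100
= 165.1 / 344 * 100
= 48.0%

48.0%


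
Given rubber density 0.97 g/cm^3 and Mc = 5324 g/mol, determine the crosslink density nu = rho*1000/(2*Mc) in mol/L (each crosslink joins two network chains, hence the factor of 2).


nu = rho * 1000 / (2 * Mc)
nu = 0.97 * 1000 / (2 * 5324)
nu = 970.0 / 10648
nu = 0.0911 mol/L

0.0911 mol/L


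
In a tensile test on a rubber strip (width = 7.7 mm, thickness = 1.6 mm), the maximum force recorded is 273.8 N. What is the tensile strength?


Area = width * thickness = 7.7 * 1.6 = 12.32 mm^2
TS = force / area = 273.8 / 12.32 = 22.22 MPa

22.22 MPa


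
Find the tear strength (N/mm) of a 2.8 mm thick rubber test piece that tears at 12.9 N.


Tear strength = force / thickness
= 12.9 / 2.8
= 4.61 N/mm

4.61 N/mm


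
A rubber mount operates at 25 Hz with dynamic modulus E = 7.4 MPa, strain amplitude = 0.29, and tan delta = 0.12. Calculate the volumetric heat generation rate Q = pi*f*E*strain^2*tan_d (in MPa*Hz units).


Q = pi * f * E * strain^2 * tan_d
= pi * 25 * 7.4 * 0.29^2 * 0.12
= pi * 25 * 7.4 * 0.0841 * 0.12
= 5.8654

Q = 5.8654


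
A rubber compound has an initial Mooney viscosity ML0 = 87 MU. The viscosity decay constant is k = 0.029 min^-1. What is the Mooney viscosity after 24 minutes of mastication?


ML = ML0 * exp(-k * t)
ML = 87 * exp(-0.029 * 24)
ML = 87 * 0.4986
ML = 43.38 MU

43.38 MU


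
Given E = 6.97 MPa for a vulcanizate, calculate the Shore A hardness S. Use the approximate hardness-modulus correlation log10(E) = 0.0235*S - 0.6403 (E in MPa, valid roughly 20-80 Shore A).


log10(E) = 0.0235*S - 0.6403  =>  S = (log10(E) + 0.6403) / 0.0235
log10(6.97) = 0.843233
S = (0.843233 + 0.6403) / 0.0235 = 1.483533 / 0.0235
S = 63.1

Shore A = 63.1


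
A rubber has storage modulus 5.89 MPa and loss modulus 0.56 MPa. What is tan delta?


tan delta = E'' / E'
= 0.56 / 5.89
= 0.0951

tan delta = 0.0951


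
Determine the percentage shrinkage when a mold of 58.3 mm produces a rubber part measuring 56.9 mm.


Shrinkage = (mold - part) / mold * 100
= (58.3 - 56.9) / 58.3 * 100
= 1.4 / 58.3 * 100
= 2.4%

2.4%


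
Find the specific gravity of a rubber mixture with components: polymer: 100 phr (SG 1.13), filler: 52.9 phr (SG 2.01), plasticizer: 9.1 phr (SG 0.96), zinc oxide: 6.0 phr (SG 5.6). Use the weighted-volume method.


Sum of weights = 168.0
Volume contributions:
  polymer: 100/1.13 = 88.4956
  filler: 52.9/2.01 = 26.3184
  plasticizer: 9.1/0.96 = 9.4792
  zinc oxide: 6.0/5.6 = 1.0714
Sum of volumes = 125.3646
SG = 168.0 / 125.3646 = 1.34

SG = 1.34


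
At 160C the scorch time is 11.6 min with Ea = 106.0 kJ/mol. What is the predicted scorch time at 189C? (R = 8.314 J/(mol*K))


Convert temperatures: T1 = 160 + 273.15 = 433.15 K, T2 = 189 + 273.15 = 462.15 K
ts2_new = 11.6 * exp(106000 / 8.314 * (1/462.15 - 1/433.15))
1/T2 - 1/T1 = -1.4487e-04
ts2_new = 1.83 min

1.83 min


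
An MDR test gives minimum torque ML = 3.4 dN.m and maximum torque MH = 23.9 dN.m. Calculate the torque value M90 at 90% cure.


M90 = ML + 0.9 * (MH - ML)
M90 = 3.4 + 0.9 * (23.9 - 3.4)
M90 = 3.4 + 0.9 * 20.5
M90 = 21.85 dN.m

21.85 dN.m


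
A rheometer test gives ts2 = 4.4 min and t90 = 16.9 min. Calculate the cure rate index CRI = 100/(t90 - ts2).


CRI = 100 / (t90 - ts2)
= 100 / (16.9 - 4.4)
= 100 / 12.5
= 8.0 min^-1

8.0 min^-1


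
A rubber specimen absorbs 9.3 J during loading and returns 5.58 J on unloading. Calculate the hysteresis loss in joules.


Hysteresis loss = loading - unloading
= 9.3 - 5.58
= 3.72 J

3.72 J


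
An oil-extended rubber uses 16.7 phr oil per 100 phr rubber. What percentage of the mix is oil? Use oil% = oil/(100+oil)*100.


Oil % = oil / (100 + oil) * 100
= 16.7 / (100 + 16.7) * 100
= 16.7 / 116.7 * 100
= 14.31%

14.31%


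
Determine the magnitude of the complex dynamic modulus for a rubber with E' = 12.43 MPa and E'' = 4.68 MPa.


|E*| = sqrt(E'^2 + E''^2)
= sqrt(12.43^2 + 4.68^2)
= sqrt(154.5049 + 21.9024)
= 13.282 MPa

13.282 MPa


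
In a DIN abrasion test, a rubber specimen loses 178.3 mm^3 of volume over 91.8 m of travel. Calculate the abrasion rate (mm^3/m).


Rate = volume_loss / distance
= 178.3 / 91.8
= 1.942 mm^3/m

1.942 mm^3/m


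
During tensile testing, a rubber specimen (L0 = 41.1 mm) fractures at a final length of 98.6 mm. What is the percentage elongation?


Elongation = (Lf - L0) / L0 * 100
= (98.6 - 41.1) / 41.1 * 100
= 57.5 / 41.1 * 100
= 139.9%

139.9%


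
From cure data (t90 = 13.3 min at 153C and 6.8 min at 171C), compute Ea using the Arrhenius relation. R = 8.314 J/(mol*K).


T1 = 426.15 K, T2 = 444.15 K
1/T1 - 1/T2 = 9.5100e-05
ln(t1/t2) = ln(13.3/6.8) = 0.6708
Ea = 8.314 * 0.6708 / 9.5100e-05 = 58647.5057 J/mol
Ea = 58.65 kJ/mol

58.65 kJ/mol


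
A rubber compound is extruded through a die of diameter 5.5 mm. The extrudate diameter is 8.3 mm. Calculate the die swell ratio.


Die swell ratio = D_extrudate / D_die
= 8.3 / 5.5
= 1.509

Die swell = 1.509


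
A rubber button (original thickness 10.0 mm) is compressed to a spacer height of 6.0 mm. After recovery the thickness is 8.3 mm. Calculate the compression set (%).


CS = (t0 - recovered) / (t0 - ts) * 100
= (10.0 - 8.3) / (10.0 - 6.0) * 100
= 1.7 / 4.0 * 100
= 42.5%

42.5%


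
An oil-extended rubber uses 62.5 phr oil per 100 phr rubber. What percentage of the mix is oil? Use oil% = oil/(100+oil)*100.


Oil % = oil / (100 + oil) * 100
= 62.5 / (100 + 62.5) * 100
= 62.5 / 162.5 * 100
= 38.46%

38.46%


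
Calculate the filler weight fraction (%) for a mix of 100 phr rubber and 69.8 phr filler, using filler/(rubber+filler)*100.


Filler % = filler / (rubber + filler) * 100
= 69.8 / (100 + 69.8) * 100
= 69.8 / 169.8 * 100
= 41.11%

41.11%


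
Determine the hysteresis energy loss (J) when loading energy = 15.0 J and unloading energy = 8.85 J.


Hysteresis loss = loading - unloading
= 15.0 - 8.85
= 6.15 J

6.15 J


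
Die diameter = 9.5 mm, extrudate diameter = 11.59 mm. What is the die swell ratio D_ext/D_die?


Die swell ratio = D_extrudate / D_die
= 11.59 / 9.5
= 1.22

Die swell = 1.22


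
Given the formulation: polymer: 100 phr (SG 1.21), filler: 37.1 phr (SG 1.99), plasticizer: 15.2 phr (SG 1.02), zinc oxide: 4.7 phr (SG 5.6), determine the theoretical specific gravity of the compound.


Sum of weights = 157.0
Volume contributions:
  polymer: 100/1.21 = 82.6446
  filler: 37.1/1.99 = 18.6432
  plasticizer: 15.2/1.02 = 14.9020
  zinc oxide: 4.7/5.6 = 0.8393
Sum of volumes = 117.0291
SG = 157.0 / 117.0291 = 1.342

SG = 1.342


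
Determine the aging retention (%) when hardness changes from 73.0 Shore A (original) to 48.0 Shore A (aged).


Retention = aged / original * 100
= 48.0 / 73.0 * 100
= 65.8%

65.8%


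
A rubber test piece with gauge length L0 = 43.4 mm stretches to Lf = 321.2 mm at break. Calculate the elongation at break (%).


Elongation = (Lf - L0) / L0 * 100
= (321.2 - 43.4) / 43.4 * 100
= 277.8 / 43.4 * 100
= 640.1%

640.1%


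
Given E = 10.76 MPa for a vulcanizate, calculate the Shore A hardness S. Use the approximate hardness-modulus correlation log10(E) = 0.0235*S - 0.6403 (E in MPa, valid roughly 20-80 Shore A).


log10(E) = 0.0235*S - 0.6403  =>  S = (log10(E) + 0.6403) / 0.0235
log10(10.76) = 1.031812
S = (1.031812 + 0.6403) / 0.0235 = 1.672112 / 0.0235
S = 71.2

Shore A = 71.2


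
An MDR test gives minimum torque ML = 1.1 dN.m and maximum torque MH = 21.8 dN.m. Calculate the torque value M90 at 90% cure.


M90 = ML + 0.9 * (MH - ML)
M90 = 1.1 + 0.9 * (21.8 - 1.1)
M90 = 1.1 + 0.9 * 20.7
M90 = 19.73 dN.m

19.73 dN.m


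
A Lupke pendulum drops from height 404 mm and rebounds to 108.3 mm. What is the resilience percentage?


Resilience = h_rebound / h_drop * 100
= 108.3 / 404 * 100
= 26.8%

26.8%


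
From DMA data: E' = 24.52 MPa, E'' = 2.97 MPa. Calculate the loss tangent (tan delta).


tan delta = E'' / E'
= 2.97 / 24.52
= 0.1211

tan delta = 0.1211


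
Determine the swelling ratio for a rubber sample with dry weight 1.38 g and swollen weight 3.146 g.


Q = W_swollen / W_dry
Q = 3.146 / 1.38
Q = 2.28

Q = 2.28


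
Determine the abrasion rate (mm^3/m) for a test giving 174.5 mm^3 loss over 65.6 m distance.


Rate = volume_loss / distance
= 174.5 / 65.6
= 2.66 mm^3/m

2.66 mm^3/m


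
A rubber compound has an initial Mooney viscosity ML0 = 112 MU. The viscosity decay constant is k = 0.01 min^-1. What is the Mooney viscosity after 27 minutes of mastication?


ML = ML0 * exp(-k * t)
ML = 112 * exp(-0.01 * 27)
ML = 112 * 0.7634
ML = 85.5 MU

85.5 MU


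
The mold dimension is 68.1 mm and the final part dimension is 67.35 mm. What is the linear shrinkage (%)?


Shrinkage = (mold - part) / mold * 100
= (68.1 - 67.35) / 68.1 * 100
= 0.75 / 68.1 * 100
= 1.1%

1.1%


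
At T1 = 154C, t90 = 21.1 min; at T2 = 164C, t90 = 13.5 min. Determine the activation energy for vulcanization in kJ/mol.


T1 = 427.15 K, T2 = 437.15 K
1/T1 - 1/T2 = 5.3554e-05
ln(t1/t2) = ln(21.1/13.5) = 0.4466
Ea = 8.314 * 0.4466 / 5.3554e-05 = 69330.3585 J/mol
Ea = 69.33 kJ/mol

69.33 kJ/mol


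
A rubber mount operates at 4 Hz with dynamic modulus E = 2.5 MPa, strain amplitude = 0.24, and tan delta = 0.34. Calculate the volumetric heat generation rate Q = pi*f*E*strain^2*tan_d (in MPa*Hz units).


Q = pi * f * E * strain^2 * tan_d
= pi * 4 * 2.5 * 0.24^2 * 0.34
= pi * 4 * 2.5 * 0.0576 * 0.34
= 0.6152

Q = 0.6152


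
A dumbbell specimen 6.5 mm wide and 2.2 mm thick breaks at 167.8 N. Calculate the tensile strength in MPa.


Area = width * thickness = 6.5 * 2.2 = 14.3 mm^2
TS = force / area = 167.8 / 14.3 = 11.73 MPa

11.73 MPa


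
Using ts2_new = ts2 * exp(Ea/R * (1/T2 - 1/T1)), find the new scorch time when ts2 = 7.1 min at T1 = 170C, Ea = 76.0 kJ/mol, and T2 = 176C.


Convert temperatures: T1 = 170 + 273.15 = 443.15 K, T2 = 176 + 273.15 = 449.15 K
ts2_new = 7.1 * exp(76000 / 8.314 * (1/449.15 - 1/443.15))
1/T2 - 1/T1 = -3.0145e-05
ts2_new = 5.39 min

5.39 min


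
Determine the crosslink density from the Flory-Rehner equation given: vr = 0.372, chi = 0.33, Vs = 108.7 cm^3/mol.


ln(1 - vr) = ln(1 - 0.372) = -0.4652
Numerator = -((-0.4652) + 0.372 + 0.33 * 0.372^2) = 0.0475
Denominator = 108.7 * (0.372^(1/3) - 0.372/2) = 57.9585
nu = 0.0475 / 57.9585 = 8.2039e-04 mol/cm^3

8.2039e-04 mol/cm^3


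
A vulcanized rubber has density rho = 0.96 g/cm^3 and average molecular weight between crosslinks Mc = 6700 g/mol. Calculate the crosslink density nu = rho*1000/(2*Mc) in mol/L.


nu = rho * 1000 / (2 * Mc)
nu = 0.96 * 1000 / (2 * 6700)
nu = 960.0 / 13400
nu = 0.0716 mol/L

0.0716 mol/L


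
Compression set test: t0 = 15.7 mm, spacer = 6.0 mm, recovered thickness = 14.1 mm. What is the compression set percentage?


CS = (t0 - recovered) / (t0 - ts) * 100
= (15.7 - 14.1) / (15.7 - 6.0) * 100
= 1.6 / 9.7 * 100
= 16.5%

16.5%


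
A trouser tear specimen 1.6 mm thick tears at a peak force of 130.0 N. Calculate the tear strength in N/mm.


Tear strength = force / thickness
= 130.0 / 1.6
= 81.25 N/mm

81.25 N/mm


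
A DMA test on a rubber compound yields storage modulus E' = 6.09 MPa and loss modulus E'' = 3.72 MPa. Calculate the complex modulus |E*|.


|E*| = sqrt(E'^2 + E''^2)
= sqrt(6.09^2 + 3.72^2)
= sqrt(37.0881 + 13.8384)
= 7.136 MPa

7.136 MPa


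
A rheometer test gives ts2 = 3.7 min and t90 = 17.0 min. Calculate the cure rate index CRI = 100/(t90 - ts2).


CRI = 100 / (t90 - ts2)
= 100 / (17.0 - 3.7)
= 100 / 13.3
= 7.52 min^-1

7.52 min^-1


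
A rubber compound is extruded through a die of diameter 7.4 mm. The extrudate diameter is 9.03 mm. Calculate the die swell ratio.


Die swell ratio = D_extrudate / D_die
= 9.03 / 7.4
= 1.22

Die swell = 1.22


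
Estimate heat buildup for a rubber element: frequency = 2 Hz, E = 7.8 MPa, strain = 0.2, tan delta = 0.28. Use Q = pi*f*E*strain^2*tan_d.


Q = pi * f * E * strain^2 * tan_d
= pi * 2 * 7.8 * 0.2^2 * 0.28
= pi * 2 * 7.8 * 0.0400 * 0.28
= 0.5489

Q = 0.5489


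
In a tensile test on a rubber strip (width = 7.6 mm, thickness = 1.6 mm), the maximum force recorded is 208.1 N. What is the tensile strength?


Area = width * thickness = 7.6 * 1.6 = 12.16 mm^2
TS = force / area = 208.1 / 12.16 = 17.11 MPa

17.11 MPa


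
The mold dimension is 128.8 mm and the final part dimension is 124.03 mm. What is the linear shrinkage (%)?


Shrinkage = (mold - part) / mold * 100
= (128.8 - 124.03) / 128.8 * 100
= 4.77 / 128.8 * 100
= 3.7%

3.7%


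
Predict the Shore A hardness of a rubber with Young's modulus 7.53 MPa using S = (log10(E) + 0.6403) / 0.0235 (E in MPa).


log10(E) = 0.0235*S - 0.6403  =>  S = (log10(E) + 0.6403) / 0.0235
log10(7.53) = 0.876795
S = (0.876795 + 0.6403) / 0.0235 = 1.517095 / 0.0235
S = 64.6

Shore A = 64.6


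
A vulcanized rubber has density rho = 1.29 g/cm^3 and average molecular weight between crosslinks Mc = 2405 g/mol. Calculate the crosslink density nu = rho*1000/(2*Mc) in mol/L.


nu = rho * 1000 / (2 * Mc)
nu = 1.29 * 1000 / (2 * 2405)
nu = 1290.0 / 4810
nu = 0.2682 mol/L

0.2682 mol/L


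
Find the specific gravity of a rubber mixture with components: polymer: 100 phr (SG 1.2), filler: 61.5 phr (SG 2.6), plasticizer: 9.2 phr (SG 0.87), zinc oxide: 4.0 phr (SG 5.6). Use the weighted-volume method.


Sum of weights = 174.7
Volume contributions:
  polymer: 100/1.2 = 83.3333
  filler: 61.5/2.6 = 23.6538
  plasticizer: 9.2/0.87 = 10.5747
  zinc oxide: 4.0/5.6 = 0.7143
Sum of volumes = 118.2762
SG = 174.7 / 118.2762 = 1.477

SG = 1.477


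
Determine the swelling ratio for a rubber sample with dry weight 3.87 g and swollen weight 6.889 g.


Q = W_swollen / W_dry
Q = 6.889 / 3.87
Q = 1.78

Q = 1.78


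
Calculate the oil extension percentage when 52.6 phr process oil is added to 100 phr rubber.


Oil % = oil / (100 + oil) * 100
= 52.6 / (100 + 52.6) * 100
= 52.6 / 152.6 * 100
= 34.47%

34.47%


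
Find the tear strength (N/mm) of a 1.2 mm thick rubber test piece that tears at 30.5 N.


Tear strength = force / thickness
= 30.5 / 1.2
= 25.42 N/mm

25.42 N/mm


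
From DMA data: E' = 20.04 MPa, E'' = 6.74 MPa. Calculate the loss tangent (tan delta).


tan delta = E'' / E'
= 6.74 / 20.04
= 0.3363

tan delta = 0.3363


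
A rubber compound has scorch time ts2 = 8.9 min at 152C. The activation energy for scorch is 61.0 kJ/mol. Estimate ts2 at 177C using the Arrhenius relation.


Convert temperatures: T1 = 152 + 273.15 = 425.15 K, T2 = 177 + 273.15 = 450.15 K
ts2_new = 8.9 * exp(61000 / 8.314 * (1/450.15 - 1/425.15))
1/T2 - 1/T1 = -1.3063e-04
ts2_new = 3.41 min

3.41 min


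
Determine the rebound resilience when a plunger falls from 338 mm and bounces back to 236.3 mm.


Resilience = h_rebound / h_drop * 100
= 236.3 / 338 * 100
= 69.9%

69.9%


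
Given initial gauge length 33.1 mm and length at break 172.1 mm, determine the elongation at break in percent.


Elongation = (Lf - L0) / L0 * 100
= (172.1 - 33.1) / 33.1 * 100
= 139.0 / 33.1 * 100
= 419.9%

419.9%


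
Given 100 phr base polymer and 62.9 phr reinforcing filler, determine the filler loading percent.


Filler % = filler / (rubber + filler) * 100
= 62.9 / (100 + 62.9) * 100
= 62.9 / 162.9 * 100
= 38.61%

38.61%


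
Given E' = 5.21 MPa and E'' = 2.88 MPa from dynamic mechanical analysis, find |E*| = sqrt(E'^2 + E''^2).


|E*| = sqrt(E'^2 + E''^2)
= sqrt(5.21^2 + 2.88^2)
= sqrt(27.1441 + 8.2944)
= 5.953 MPa

5.953 MPa


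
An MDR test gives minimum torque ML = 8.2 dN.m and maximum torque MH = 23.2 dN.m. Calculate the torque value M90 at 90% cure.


M90 = ML + 0.9 * (MH - ML)
M90 = 8.2 + 0.9 * (23.2 - 8.2)
M90 = 8.2 + 0.9 * 15.0
M90 = 21.7 dN.m

21.7 dN.m


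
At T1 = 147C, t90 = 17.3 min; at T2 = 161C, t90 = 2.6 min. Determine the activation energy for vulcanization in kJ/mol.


T1 = 420.15 K, T2 = 434.15 K
1/T1 - 1/T2 = 7.6751e-05
ln(t1/t2) = ln(17.3/2.6) = 1.8952
Ea = 8.314 * 1.8952 / 7.6751e-05 = 205295.8038 J/mol
Ea = 205.3 kJ/mol

205.3 kJ/mol


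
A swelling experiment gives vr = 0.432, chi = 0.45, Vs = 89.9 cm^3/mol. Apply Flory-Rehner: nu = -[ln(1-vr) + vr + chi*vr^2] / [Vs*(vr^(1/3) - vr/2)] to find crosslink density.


ln(1 - vr) = ln(1 - 0.432) = -0.5656
Numerator = -((-0.5656) + 0.432 + 0.45 * 0.432^2) = 0.0497
Denominator = 89.9 * (0.432^(1/3) - 0.432/2) = 48.5417
nu = 0.0497 / 48.5417 = 0.0010 mol/cm^3

0.0010 mol/cm^3


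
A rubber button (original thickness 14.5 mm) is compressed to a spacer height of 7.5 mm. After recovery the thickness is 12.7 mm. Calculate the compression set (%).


CS = (t0 - recovered) / (t0 - ts) * 100
= (14.5 - 12.7) / (14.5 - 7.5) * 100
= 1.8 / 7.0 * 100
= 25.7%

25.7%


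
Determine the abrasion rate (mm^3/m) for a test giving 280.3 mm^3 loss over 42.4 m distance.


Rate = volume_loss / distance
= 280.3 / 42.4
= 6.611 mm^3/m

6.611 mm^3/m


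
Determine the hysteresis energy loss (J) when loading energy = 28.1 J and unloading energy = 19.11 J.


Hysteresis loss = loading - unloading
= 28.1 - 19.11
= 8.99 J

8.99 J


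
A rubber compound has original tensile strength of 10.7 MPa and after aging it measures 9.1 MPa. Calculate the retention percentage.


Retention = aged / original * 100
= 9.1 / 10.7 * 100
= 85.0%

85.0%


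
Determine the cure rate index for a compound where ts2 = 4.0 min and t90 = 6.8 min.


CRI = 100 / (t90 - ts2)
= 100 / (6.8 - 4.0)
= 100 / 2.8
= 35.71 min^-1

35.71 min^-1


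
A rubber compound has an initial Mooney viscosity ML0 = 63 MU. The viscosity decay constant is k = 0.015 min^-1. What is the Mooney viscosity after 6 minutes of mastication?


ML = ML0 * exp(-k * t)
ML = 63 * exp(-0.015 * 6)
ML = 63 * 0.9139
ML = 57.58 MU

57.58 MU


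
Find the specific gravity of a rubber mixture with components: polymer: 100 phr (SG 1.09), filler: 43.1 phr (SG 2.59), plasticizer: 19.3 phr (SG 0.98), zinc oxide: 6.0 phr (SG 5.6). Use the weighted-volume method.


Sum of weights = 168.4
Volume contributions:
  polymer: 100/1.09 = 91.7431
  filler: 43.1/2.59 = 16.6409
  plasticizer: 19.3/0.98 = 19.6939
  zinc oxide: 6.0/5.6 = 1.0714
Sum of volumes = 129.1494
SG = 168.4 / 129.1494 = 1.304

SG = 1.304


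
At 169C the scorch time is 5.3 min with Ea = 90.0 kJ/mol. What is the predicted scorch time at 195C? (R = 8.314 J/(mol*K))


Convert temperatures: T1 = 169 + 273.15 = 442.15 K, T2 = 195 + 273.15 = 468.15 K
ts2_new = 5.3 * exp(90000 / 8.314 * (1/468.15 - 1/442.15))
1/T2 - 1/T1 = -1.2561e-04
ts2_new = 1.36 min

1.36 min


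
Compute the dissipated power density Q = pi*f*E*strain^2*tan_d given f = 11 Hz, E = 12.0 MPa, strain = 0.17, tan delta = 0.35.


Q = pi * f * E * strain^2 * tan_d
= pi * 11 * 12.0 * 0.17^2 * 0.35
= pi * 11 * 12.0 * 0.0289 * 0.35
= 4.1946

Q = 4.1946


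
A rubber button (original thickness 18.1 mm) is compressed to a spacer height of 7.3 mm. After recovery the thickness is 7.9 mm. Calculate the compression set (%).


CS = (t0 - recovered) / (t0 - ts) * 100
= (18.1 - 7.9) / (18.1 - 7.3) * 100
= 10.2 / 10.8 * 100
= 94.4%

94.4%


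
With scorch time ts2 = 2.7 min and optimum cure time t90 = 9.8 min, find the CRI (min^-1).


CRI = 100 / (t90 - ts2)
= 100 / (9.8 - 2.7)
= 100 / 7.1
= 14.08 min^-1

14.08 min^-1


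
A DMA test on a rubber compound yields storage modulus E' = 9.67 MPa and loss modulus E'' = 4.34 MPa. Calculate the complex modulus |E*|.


|E*| = sqrt(E'^2 + E''^2)
= sqrt(9.67^2 + 4.34^2)
= sqrt(93.5089 + 18.8356)
= 10.599 MPa

10.599 MPa


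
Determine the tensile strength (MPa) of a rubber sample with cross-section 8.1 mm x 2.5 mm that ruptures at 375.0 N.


Area = width * thickness = 8.1 * 2.5 = 20.25 mm^2
TS = force / area = 375.0 / 20.25 = 18.52 MPa

18.52 MPa


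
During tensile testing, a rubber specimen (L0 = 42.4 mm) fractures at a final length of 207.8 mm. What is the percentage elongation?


Elongation = (Lf - L0) / L0 * 100
= (207.8 - 42.4) / 42.4 * 100
= 165.4 / 42.4 * 100
= 390.1%

390.1%


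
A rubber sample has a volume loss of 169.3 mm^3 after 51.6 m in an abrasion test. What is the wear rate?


Rate = volume_loss / distance
= 169.3 / 51.6
= 3.281 mm^3/m

3.281 mm^3/m


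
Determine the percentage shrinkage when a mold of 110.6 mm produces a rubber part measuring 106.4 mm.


Shrinkage = (mold - part) / mold * 100
= (110.6 - 106.4) / 110.6 * 100
= 4.2 / 110.6 * 100
= 3.8%

3.8%


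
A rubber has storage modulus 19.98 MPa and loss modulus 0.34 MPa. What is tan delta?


tan delta = E'' / E'
= 0.34 / 19.98
= 0.017

tan delta = 0.017


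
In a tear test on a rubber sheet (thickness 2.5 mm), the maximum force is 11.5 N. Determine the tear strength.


Tear strength = force / thickness
= 11.5 / 2.5
= 4.6 N/mm

4.6 N/mm


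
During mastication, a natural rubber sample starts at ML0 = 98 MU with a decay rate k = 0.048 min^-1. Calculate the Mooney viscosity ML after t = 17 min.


ML = ML0 * exp(-k * t)
ML = 98 * exp(-0.048 * 17)
ML = 98 * 0.4422
ML = 43.34 MU

43.34 MU


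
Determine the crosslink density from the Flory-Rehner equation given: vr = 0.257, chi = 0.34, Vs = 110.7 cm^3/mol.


ln(1 - vr) = ln(1 - 0.257) = -0.2971
Numerator = -((-0.2971) + 0.257 + 0.34 * 0.257^2) = 0.0176
Denominator = 110.7 * (0.257^(1/3) - 0.257/2) = 56.1566
nu = 0.0176 / 56.1566 = 3.1346e-04 mol/cm^3

3.1346e-04 mol/cm^3


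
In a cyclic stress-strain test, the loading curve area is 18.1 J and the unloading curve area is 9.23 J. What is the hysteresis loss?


Hysteresis loss = loading - unloading
= 18.1 - 9.23
= 8.87 J

8.87 J


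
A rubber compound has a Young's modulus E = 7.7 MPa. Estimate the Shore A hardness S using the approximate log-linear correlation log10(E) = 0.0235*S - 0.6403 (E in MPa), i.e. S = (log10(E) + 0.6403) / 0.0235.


log10(E) = 0.0235*S - 0.6403  =>  S = (log10(E) + 0.6403) / 0.0235
log10(7.7) = 0.886491
S = (0.886491 + 0.6403) / 0.0235 = 1.526791 / 0.0235
S = 65.0

Shore A = 65.0


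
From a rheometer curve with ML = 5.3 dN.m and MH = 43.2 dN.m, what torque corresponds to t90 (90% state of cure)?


M90 = ML + 0.9 * (MH - ML)
M90 = 5.3 + 0.9 * (43.2 - 5.3)
M90 = 5.3 + 0.9 * 37.9
M90 = 39.41 dN.m

39.41 dN.m


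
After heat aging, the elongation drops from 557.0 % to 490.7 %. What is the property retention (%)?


Retention = aged / original * 100
= 490.7 / 557.0 * 100
= 88.1%

88.1%
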